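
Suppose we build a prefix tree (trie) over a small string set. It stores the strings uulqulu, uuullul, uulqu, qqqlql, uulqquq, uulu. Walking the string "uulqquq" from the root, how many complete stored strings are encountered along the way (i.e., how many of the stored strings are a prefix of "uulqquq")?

Traverse "uulqquq" character by character; count nodes along the way that are marked as word ends.
Prefixes of the query that are stored words: "uulqquq"
Count: 1

1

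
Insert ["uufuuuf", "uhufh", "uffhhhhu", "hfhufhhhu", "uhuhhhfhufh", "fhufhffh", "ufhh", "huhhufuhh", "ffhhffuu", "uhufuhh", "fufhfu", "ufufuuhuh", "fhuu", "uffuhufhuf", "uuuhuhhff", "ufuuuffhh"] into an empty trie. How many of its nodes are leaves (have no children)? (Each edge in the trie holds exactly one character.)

16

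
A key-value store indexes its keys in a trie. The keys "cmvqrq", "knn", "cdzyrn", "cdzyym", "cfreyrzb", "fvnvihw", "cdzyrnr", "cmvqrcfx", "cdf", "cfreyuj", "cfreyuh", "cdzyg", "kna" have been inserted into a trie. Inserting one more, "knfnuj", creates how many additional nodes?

4

Walking "knfnuj" from the root, the first 2 characters ("kn") follow existing edges; "f" is the first miss.
Each of the 4 remaining characters creates one node.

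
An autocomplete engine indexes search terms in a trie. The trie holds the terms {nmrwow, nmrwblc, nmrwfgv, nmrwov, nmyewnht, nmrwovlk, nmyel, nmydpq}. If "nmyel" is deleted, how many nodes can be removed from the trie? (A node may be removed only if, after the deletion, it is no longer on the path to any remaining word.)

1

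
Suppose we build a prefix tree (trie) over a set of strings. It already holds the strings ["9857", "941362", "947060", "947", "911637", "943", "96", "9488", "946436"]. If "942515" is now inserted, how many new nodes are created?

The longest prefix of "942515" already in the trie is "94" (length 2).
So 6 − 2 = 4 new nodes.

4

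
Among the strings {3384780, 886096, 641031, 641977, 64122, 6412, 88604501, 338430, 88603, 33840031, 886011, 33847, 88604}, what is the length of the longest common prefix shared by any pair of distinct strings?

Look for the deepest trie node that still has at least two words in its subtree.
"33847" and "3384780" agree on "33847" (5 characters) before diverging; nothing deeper is shared.
Longest shared-prefix length: 5

5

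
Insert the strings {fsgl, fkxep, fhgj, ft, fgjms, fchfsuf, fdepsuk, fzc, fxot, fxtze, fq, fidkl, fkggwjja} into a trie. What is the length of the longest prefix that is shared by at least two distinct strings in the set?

2

Look for the deepest trie node that still has at least two words in its subtree.
e.g. "fkggwjja" and "fkxep" share the prefix "fk" of length 2; no pair shares a longer one.
Longest shared-prefix length: 2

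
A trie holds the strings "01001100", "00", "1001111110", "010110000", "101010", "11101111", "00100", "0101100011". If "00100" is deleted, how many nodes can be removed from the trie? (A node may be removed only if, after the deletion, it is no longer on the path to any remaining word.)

Walk "00100" from the leaf back toward the root, removing each node that no remaining word uses.
The suffix "100" (3 nodes) is used only by "00100"; "00" is itself a stored word, so pruning stops there.
Nodes removed: 3

3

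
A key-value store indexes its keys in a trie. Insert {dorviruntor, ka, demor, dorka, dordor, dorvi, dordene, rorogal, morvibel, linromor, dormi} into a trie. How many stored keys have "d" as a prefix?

7

Traverse to the node for "d", then collect every word in that subtree.
Words under "d": demor, dordene, dordor, dorka, dormi, dorvi, dorviruntor
Count: 7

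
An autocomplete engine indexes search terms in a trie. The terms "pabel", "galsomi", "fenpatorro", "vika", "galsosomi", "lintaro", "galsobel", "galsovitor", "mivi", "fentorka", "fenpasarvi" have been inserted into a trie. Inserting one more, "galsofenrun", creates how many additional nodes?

6

Walking "galsofenrun" from the root, the first 5 characters ("galso") follow existing edges; "f" is the first miss.
So 11 − 5 = 6 new nodes.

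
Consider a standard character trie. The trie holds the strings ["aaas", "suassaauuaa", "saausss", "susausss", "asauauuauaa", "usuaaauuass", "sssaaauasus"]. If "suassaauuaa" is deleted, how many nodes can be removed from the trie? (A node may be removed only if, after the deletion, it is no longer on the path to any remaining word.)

A node on "suassaauuaa"'s path can go only if nothing else ends at it or branches off below it.
The suffix "assaauuaa" (9 nodes) is used only by "suassaauuaa"; the node for "su" still has the child "s", so pruning stops there.
Nodes removed: 9

9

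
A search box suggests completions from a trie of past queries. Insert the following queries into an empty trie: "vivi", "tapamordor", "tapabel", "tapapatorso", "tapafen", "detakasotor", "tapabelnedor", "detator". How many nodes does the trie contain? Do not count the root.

46

For each word, the new-node count is its length minus the longest prefix already in the trie:
  "vivi" → 4 new (v, i, v, i)
  "tapamordor" → 10 new (t, a, p, a, m, o, r, d, o, r)
  "tapabel" → prefix "tapa" already present; 3 new (b, e, l)
  "tapapatorso" → prefix "tapa" already present; 7 new (p, a, t, o, r, s, o)
  "tapafen" → prefix "tapa" already present; 3 new (f, e, n)
  "detakasotor" → 11 new (d, e, t, a, k, a, s, o, t, o, r)
  "tapabelnedor" → prefix "tapabel" already present; 5 new (n, e, d, o, r)
  "detator" → prefix "deta" already present; 3 new (t, o, r)
Total nodes = 4 + 10 + 3 + 7 + 3 + 11 + 5 + 3 = 46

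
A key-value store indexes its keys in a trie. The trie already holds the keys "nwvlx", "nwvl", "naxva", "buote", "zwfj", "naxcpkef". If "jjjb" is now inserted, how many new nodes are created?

4

Nothing in the trie begins with "j"; the whole of "jjjb" is new.
4 − 0 = 4 new nodes.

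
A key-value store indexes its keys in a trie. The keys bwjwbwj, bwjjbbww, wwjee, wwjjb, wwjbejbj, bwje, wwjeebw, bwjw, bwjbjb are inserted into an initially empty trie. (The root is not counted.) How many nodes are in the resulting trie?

Count nodes per top-level branch (shared prefixes stored once):
  'b'-branch (bwjbjb, bwje, bwjjbbww, bwjw, bwjwbwj): 16 nodes
  'w'-branch (wwjbejbj, wwjee, wwjeebw, wwjjb): 14 nodes
Sum: 30

30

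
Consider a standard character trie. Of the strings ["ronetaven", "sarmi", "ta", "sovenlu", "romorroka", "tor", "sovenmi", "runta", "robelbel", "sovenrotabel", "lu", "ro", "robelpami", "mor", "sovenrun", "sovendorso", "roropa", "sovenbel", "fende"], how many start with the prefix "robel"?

Walk to "robel"; the words in its subtree are exactly those with that prefix.
Matches: "robelbel", "robelpami"
Count: 2

2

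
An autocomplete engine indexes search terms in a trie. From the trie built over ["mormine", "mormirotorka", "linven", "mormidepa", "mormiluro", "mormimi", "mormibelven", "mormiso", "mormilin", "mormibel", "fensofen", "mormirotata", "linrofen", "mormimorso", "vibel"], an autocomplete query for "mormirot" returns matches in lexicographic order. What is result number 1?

Filter for "mormirot…" and sort: "mormirotata", "mormirotorka"
Position 1: mormirotata

mormirotata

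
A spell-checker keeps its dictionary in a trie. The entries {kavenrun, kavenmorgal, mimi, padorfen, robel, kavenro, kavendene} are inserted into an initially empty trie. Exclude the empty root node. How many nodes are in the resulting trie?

36

Count nodes per top-level branch (shared prefixes stored once):
  'k'-branch (kavendene, kavenmorgal, kavenro, kavenrun): 19 nodes
  'm'-branch (mimi): 4 nodes
  'p'-branch (padorfen): 8 nodes
  'r'-branch (robel): 5 nodes
Sum: 36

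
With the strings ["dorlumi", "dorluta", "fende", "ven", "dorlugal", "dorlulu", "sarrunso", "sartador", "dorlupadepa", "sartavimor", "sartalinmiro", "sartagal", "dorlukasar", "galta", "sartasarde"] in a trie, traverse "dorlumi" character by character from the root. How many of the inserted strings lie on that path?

1

Walk "dorlumi" from the root; an end-of-word marker is hit whenever a stored word is a prefix of "dorlumi".
Prefixes of the query that are stored words: "dorlumi"
Count: 1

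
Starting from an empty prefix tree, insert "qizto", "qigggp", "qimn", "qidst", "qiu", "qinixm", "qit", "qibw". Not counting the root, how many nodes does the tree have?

22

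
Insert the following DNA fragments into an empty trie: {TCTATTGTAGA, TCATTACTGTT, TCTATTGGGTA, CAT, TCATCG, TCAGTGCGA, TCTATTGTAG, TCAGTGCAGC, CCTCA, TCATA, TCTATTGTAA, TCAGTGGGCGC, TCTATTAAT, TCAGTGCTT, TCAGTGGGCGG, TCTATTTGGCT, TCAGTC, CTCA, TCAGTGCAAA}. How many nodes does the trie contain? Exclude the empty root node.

For each word, the new-node count is its length minus the longest prefix already in the trie:
  "TCTATTGTAGA" → 11 new (T, C, T, A, T, T, G, T, A, G, A)
  "TCATTACTGTT" → prefix "TC" already present; 9 new (A, T, T, A, C, T, G, T, T)
  "TCTATTGGGTA" → prefix "TCTATTG" already present; 4 new (G, G, T, A)
  "CAT" → 3 new (C, A, T)
  "TCATCG" → prefix "TCAT" already present; 2 new (C, G)
  "TCAGTGCGA" → prefix "TCA" already present; 6 new (G, T, G, C, G, A)
  "TCTATTGTAG" → prefix "TCTATTGTAG" already present; 0 new (none)
  "TCAGTGCAGC" → prefix "TCAGTGC" already present; 3 new (A, G, C)
  "CCTCA" → prefix "C" already present; 4 new (C, T, C, A)
  "TCATA" → prefix "TCAT" already present; 1 new (A)
  "TCTATTGTAA" → prefix "TCTATTGTA" already present; 1 new (A)
  "TCAGTGGGCGC" → prefix "TCAGTG" already present; 5 new (G, G, C, G, C)
  "TCTATTAAT" → prefix "TCTATT" already present; 3 new (A, A, T)
  "TCAGTGCTT" → prefix "TCAGTGC" already present; 2 new (T, T)
  "TCAGTGGGCGG" → prefix "TCAGTGGGCG" already present; 1 new (G)
  "TCTATTTGGCT" → prefix "TCTATT" already present; 5 new (T, G, G, C, T)
  "TCAGTC" → prefix "TCAGT" already present; 1 new (C)
  "CTCA" → prefix "C" already present; 3 new (T, C, A)
  "TCAGTGCAAA" → prefix "TCAGTGCA" already present; 2 new (A, A)
Total nodes = 11 + 9 + 4 + 3 + 2 + 6 + 0 + 3 + 4 + 1 + 1 + 5 + 3 + 2 + 1 + 5 + 1 + 3 + 2 = 66

66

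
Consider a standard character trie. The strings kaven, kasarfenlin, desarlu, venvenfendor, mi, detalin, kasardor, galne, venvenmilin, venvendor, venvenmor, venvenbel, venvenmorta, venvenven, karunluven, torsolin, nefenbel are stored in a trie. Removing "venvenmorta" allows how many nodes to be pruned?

After clearing the end-marker at "venvenmorta", prune upward until reaching a node still needed by another word.
The suffix "ta" (2 nodes) is used only by "venvenmorta"; "venvenmor" is itself a stored word, so pruning stops there.
Nodes removed: 2

2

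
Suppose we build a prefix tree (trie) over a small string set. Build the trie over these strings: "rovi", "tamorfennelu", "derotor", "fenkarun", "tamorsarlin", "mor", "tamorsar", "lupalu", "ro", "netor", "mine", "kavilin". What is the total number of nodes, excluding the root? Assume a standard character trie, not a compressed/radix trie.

61

Count nodes per top-level branch (shared prefixes stored once):
  'd'-branch (derotor): 7 nodes
  'f'-branch (fenkarun): 8 nodes
  'k'-branch (kavilin): 7 nodes
  'l'-branch (lupalu): 6 nodes
  'm'-branch (mine, mor): 6 nodes
  'n'-branch (netor): 5 nodes
  'r'-branch (ro, rovi): 4 nodes
  't'-branch (tamorfennelu, tamorsar, tamorsarlin): 18 nodes
Sum: 61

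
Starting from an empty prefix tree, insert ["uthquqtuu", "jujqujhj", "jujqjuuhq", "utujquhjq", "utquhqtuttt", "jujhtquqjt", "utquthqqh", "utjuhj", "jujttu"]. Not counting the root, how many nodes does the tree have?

Count nodes per top-level branch (shared prefixes stored once):
  'j'-branch (jujhtquqjt, jujqjuuhq, jujqujhj, jujttu): 23 nodes
  'u'-branch (uthquqtuu, utjuhj, utquhqtuttt, utquthqqh, utujquhjq): 34 nodes
Sum: 57

57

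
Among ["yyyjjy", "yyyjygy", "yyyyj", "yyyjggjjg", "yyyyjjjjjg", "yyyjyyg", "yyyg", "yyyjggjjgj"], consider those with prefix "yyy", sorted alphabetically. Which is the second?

Filter for "yyy…" and sort: "yyyg", "yyyjggjjg", "yyyjggjjgj", "yyyjjy", "yyyjygy", "yyyjyyg", "yyyyj", "yyyyjjjjjg"
Position 2: yyyjggjjg

yyyjggjjg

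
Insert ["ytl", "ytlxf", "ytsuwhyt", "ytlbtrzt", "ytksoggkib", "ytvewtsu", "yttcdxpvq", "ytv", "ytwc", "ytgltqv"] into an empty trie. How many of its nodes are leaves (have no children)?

A leaf is a node with no children — equivalently, the end of a word that is not a proper prefix of any other stored word.
Those words: "ytgltqv", "ytksoggkib", "ytlbtrzt", "ytlxf", "ytsuwhyt", "yttcdxpvq", "ytvewtsu", "ytwc"
Leaf count: 8

8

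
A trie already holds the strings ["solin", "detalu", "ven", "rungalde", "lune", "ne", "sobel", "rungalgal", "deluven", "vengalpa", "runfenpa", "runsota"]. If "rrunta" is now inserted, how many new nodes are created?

Walking "rrunta" from the root, the first 1 characters ("r") follow existing edges; "r" is the first miss.
So 6 − 1 = 5 new nodes.

5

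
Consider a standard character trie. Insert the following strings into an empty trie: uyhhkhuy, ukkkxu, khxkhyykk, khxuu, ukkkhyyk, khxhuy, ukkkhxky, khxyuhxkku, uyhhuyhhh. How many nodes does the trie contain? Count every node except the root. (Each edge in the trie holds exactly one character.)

Trace insertions, counting only characters that open a new branch:
  "uyhhkhuy" → 8 new (u, y, h, h, k, h, u, y)
  "ukkkxu" → prefix "u" already present; 5 new (k, k, k, x, u)
  "khxkhyykk" → 9 new (k, h, x, k, h, y, y, k, k)
  "khxuu" → prefix "khx" already present; 2 new (u, u)
  "ukkkhyyk" → prefix "ukkk" already present; 4 new (h, y, y, k)
  "khxhuy" → prefix "khx" already present; 3 new (h, u, y)
  "ukkkhxky" → prefix "ukkkh" already present; 3 new (x, k, y)
  "khxyuhxkku" → prefix "khx" already present; 7 new (y, u, h, x, k, k, u)
  "uyhhuyhhh" → prefix "uyhh" already present; 5 new (u, y, h, h, h)
Total nodes = 8 + 5 + 9 + 2 + 4 + 3 + 3 + 7 + 5 = 46

46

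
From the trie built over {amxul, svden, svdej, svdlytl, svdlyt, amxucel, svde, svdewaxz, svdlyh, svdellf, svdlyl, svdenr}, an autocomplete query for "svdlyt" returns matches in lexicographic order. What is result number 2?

Filter for "svdlyt…" and sort: "svdlyt", "svdlytl"
Position 2: svdlytl

svdlytl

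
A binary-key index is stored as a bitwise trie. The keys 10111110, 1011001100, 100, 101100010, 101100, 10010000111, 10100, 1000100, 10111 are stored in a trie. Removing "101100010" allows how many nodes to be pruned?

Walk "101100010" from the leaf back toward the root, removing each node that no remaining word uses.
The suffix "010" (3 nodes) is used only by "101100010"; the node for "101100" still has the child "1", so pruning stops there.
Nodes removed: 3

3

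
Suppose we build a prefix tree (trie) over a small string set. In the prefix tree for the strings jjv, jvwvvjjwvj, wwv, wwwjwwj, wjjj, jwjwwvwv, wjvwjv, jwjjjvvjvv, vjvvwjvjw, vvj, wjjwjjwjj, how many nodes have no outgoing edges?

11

A leaf is a node with no children — equivalently, the end of a word that is not a proper prefix of any other stored word.
Those words: "jjv", "jvwvvjjwvj", "jwjjjvvjvv", "jwjwwvwv", "vjvvwjvjw", "vvj", "wjjj", "wjjwjjwjj", "wjvwjv", "wwv", "wwwjwwj"
Leaf count: 11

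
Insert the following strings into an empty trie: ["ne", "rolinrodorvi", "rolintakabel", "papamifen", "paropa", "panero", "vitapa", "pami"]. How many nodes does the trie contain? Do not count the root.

Insert word by word; a character creates a node only if that edge doesn't already exist:
  "ne" → 2 new (n, e)
  "rolinrodorvi" → 12 new (r, o, l, i, n, r, o, d, o, r, v, i)
  "rolintakabel" → prefix "rolin" already present; 7 new (t, a, k, a, b, e, l)
  "papamifen" → 9 new (p, a, p, a, m, i, f, e, n)
  "paropa" → prefix "pa" already present; 4 new (r, o, p, a)
  "panero" → prefix "pa" already present; 4 new (n, e, r, o)
  "vitapa" → 6 new (v, i, t, a, p, a)
  "pami" → prefix "pa" already present; 2 new (m, i)
Total nodes = 2 + 12 + 7 + 9 + 4 + 4 + 6 + 2 = 46

46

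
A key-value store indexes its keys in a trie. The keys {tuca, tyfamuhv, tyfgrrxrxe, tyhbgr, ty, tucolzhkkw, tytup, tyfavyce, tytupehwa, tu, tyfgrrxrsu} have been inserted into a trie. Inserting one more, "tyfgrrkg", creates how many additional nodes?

2

"tyfgrr" is already a path in the trie; the remaining "kg" must be added.
So 8 − 6 = 2 new nodes.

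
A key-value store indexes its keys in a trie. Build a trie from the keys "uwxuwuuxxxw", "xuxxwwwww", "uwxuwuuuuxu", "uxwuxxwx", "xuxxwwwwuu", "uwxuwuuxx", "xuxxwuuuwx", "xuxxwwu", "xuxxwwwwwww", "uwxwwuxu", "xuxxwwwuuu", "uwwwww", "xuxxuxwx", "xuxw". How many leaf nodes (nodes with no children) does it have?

Leaves are exactly the stored words that no other stored word extends.
Those words: "uwwwww", "uwxuwuuuuxu", "uwxuwuuxxxw", "uwxwwuxu", "uxwuxxwx", "xuxw", "xuxxuxwx", "xuxxwuuuwx", "xuxxwwu", "xuxxwwwuuu", "xuxxwwwwuu", "xuxxwwwwwww"
Leaf count: 12

12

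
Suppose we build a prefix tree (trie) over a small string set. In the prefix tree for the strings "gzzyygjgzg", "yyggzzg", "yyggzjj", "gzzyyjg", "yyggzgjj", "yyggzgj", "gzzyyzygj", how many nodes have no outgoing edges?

6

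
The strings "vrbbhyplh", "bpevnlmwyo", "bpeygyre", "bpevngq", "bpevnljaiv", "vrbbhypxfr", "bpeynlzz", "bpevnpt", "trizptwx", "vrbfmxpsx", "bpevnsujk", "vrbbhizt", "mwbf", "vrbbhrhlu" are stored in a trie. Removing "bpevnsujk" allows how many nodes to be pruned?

After clearing the end-marker at "bpevnsujk", prune upward until reaching a node still needed by another word.
The suffix "sujk" (4 nodes) is used only by "bpevnsujk"; the node for "bpevn" still has the child "l", so pruning stops there.
Nodes removed: 4

4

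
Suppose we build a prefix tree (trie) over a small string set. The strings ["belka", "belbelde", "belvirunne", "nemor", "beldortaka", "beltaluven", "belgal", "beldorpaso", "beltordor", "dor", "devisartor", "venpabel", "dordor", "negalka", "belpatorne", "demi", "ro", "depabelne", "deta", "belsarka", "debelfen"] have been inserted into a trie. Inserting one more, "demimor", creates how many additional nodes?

3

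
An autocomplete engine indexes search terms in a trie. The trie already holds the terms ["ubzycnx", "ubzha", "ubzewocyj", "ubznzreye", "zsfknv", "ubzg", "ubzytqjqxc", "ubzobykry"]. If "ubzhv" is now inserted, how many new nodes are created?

1

The longest prefix of "ubzhv" already in the trie is "ubzh" (length 4).
New nodes needed: |"ubzhv"| − 4 = 5 − 4 = 1.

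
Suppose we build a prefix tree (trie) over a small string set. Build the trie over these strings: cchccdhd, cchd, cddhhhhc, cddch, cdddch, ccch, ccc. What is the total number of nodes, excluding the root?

For each word, the new-node count is its length minus the longest prefix already in the trie:
  "cchccdhd" → 8 new (c, c, h, c, c, d, h, d)
  "cchd" → prefix "cch" already present; 1 new (d)
  "cddhhhhc" → prefix "c" already present; 7 new (d, d, h, h, h, h, c)
  "cddch" → prefix "cdd" already present; 2 new (c, h)
  "cdddch" → prefix "cdd" already present; 3 new (d, c, h)
  "ccch" → prefix "cc" already present; 2 new (c, h)
  "ccc" → prefix "ccc" already present; 0 new (none)
Total nodes = 8 + 1 + 7 + 2 + 3 + 2 + 0 = 23

23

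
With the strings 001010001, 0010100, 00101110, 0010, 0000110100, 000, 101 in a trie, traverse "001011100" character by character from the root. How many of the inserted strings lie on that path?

Check each prefix of "001011100" against the stored set — each match is an end-marker on the path.
Prefixes of the query that are stored words: "0010", "00101110"
Count: 2

2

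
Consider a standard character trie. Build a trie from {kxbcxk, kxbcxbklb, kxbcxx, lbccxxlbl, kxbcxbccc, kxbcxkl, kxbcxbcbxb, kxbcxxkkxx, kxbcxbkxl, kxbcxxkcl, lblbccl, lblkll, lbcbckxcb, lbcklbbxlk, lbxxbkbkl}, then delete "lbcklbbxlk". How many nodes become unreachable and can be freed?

Walk "lbcklbbxlk" from the leaf back toward the root, removing each node that no remaining word uses.
The suffix "klbbxlk" (7 nodes) is used only by "lbcklbbxlk"; the node for "lbc" still has the child "c", so pruning stops there.
Nodes removed: 7

7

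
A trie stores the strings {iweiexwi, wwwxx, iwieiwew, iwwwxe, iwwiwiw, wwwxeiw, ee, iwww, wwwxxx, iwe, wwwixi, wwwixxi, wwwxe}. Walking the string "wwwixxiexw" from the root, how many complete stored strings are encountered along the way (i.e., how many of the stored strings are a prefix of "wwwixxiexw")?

1

Traverse "wwwixxiexw" character by character; count nodes along the way that are marked as word ends.
Prefixes of the query that are stored words: "wwwixxi"
Count: 1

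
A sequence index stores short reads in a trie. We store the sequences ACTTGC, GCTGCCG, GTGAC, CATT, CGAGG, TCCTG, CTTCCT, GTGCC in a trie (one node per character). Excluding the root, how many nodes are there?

37

For each word, the new-node count is its length minus the longest prefix already in the trie:
  "ACTTGC" → 6 new (A, C, T, T, G, C)
  "GCTGCCG" → 7 new (G, C, T, G, C, C, G)
  "GTGAC" → prefix "G" already present; 4 new (T, G, A, C)
  "CATT" → 4 new (C, A, T, T)
  "CGAGG" → prefix "C" already present; 4 new (G, A, G, G)
  "TCCTG" → 5 new (T, C, C, T, G)
  "CTTCCT" → prefix "C" already present; 5 new (T, T, C, C, T)
  "GTGCC" → prefix "GTG" already present; 2 new (C, C)
Total nodes = 6 + 7 + 4 + 4 + 4 + 5 + 5 + 2 = 37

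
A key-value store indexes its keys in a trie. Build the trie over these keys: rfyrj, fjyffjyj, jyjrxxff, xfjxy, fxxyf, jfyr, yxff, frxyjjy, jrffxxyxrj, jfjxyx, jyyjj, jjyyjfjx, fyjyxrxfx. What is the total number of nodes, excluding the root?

For each word, the new-node count is its length minus the longest prefix already in the trie:
  "rfyrj" → 5 new (r, f, y, r, j)
  "fjyffjyj" → 8 new (f, j, y, f, f, j, y, j)
  "jyjrxxff" → 8 new (j, y, j, r, x, x, f, f)
  "xfjxy" → 5 new (x, f, j, x, y)
  "fxxyf" → prefix "f" already present; 4 new (x, x, y, f)
  "jfyr" → prefix "j" already present; 3 new (f, y, r)
  "yxff" → 4 new (y, x, f, f)
  "frxyjjy" → prefix "f" already present; 6 new (r, x, y, j, j, y)
  "jrffxxyxrj" → prefix "j" already present; 9 new (r, f, f, x, x, y, x, r, j)
  "jfjxyx" → prefix "jf" already present; 4 new (j, x, y, x)
  "jyyjj" → prefix "jy" already present; 3 new (y, j, j)
  "jjyyjfjx" → prefix "j" already present; 7 new (j, y, y, j, f, j, x)
  "fyjyxrxfx" → prefix "f" already present; 8 new (y, j, y, x, r, x, f, x)
Total nodes = 5 + 8 + 8 + 5 + 4 + 3 + 4 + 6 + 9 + 4 + 3 + 7 + 8 = 74

74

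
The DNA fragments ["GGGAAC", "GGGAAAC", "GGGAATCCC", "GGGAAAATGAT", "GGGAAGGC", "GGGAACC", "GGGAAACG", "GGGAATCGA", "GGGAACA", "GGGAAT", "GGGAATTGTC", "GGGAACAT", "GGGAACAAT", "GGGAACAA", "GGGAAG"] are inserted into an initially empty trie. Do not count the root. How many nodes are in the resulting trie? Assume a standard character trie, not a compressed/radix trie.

32

For each word, the new-node count is its length minus the longest prefix already in the trie:
  "GGGAAC" → 6 new (G, G, G, A, A, C)
  "GGGAAAC" → prefix "GGGAA" already present; 2 new (A, C)
  "GGGAATCCC" → prefix "GGGAA" already present; 4 new (T, C, C, C)
  "GGGAAAATGAT" → prefix "GGGAAA" already present; 5 new (A, T, G, A, T)
  "GGGAAGGC" → prefix "GGGAA" already present; 3 new (G, G, C)
  "GGGAACC" → prefix "GGGAAC" already present; 1 new (C)
  "GGGAAACG" → prefix "GGGAAAC" already present; 1 new (G)
  "GGGAATCGA" → prefix "GGGAATC" already present; 2 new (G, A)
  "GGGAACA" → prefix "GGGAAC" already present; 1 new (A)
  "GGGAAT" → prefix "GGGAAT" already present; 0 new (none)
  "GGGAATTGTC" → prefix "GGGAAT" already present; 4 new (T, G, T, C)
  "GGGAACAT" → prefix "GGGAACA" already present; 1 new (T)
  "GGGAACAAT" → prefix "GGGAACA" already present; 2 new (A, T)
  "GGGAACAA" → prefix "GGGAACAA" already present; 0 new (none)
  "GGGAAG" → prefix "GGGAAG" already present; 0 new (none)
Total nodes = 6 + 2 + 4 + 5 + 3 + 1 + 1 + 2 + 1 + 0 + 4 + 1 + 2 + 0 + 0 = 32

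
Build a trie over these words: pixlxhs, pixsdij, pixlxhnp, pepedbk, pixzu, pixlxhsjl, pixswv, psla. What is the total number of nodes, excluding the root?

28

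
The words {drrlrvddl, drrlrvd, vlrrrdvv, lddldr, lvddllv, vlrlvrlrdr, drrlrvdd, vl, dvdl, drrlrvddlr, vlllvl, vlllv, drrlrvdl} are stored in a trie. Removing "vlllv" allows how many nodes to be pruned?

0

After clearing the end-marker at "vlllv", prune upward until reaching a node still needed by another word.
Every node on "vlllv" is still needed (e.g. by "vlllvl"), so nothing is freed.
Nodes removed: 0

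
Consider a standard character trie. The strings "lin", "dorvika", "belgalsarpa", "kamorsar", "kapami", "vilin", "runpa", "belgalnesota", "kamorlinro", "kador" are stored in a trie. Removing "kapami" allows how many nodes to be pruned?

Walk "kapami" from the leaf back toward the root, removing each node that no remaining word uses.
The suffix "pami" (4 nodes) is used only by "kapami"; the node for "ka" still has the child "m", so pruning stops there.
Nodes removed: 4

4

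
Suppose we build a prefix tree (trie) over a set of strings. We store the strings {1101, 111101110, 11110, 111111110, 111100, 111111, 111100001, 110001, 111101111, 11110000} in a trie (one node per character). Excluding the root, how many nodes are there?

Trie structure (* marks end of a word):
(root)
└─ 1
   └─ 1
      ├─ 0
      │  ├─ 0
      │  │  └─ 0
      │  │     └─ 1 *
      │  └─ 1 *
      └─ 1
         └─ 1
            ├─ 0 *
            │  ├─ 0 *
            │  │  └─ 0
            │  │     └─ 0 *
            │  │        └─ 1 *
            │  └─ 1
            │     └─ 1
            │        └─ 1
            │           ├─ 0 *
            │           └─ 1 *
            └─ 1
               └─ 1 *
                  └─ 1
                     └─ 1
                        └─ 0 *
Counting every labelled node above: 24.

24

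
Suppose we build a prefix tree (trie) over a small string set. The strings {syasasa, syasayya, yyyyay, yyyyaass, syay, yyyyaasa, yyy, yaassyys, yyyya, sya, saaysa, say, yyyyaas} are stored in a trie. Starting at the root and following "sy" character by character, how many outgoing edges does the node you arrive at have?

Follow the path "sy" to its node, then look at its outgoing edges.
Characters that immediately follow "sy" among the stored strings: {a}.
That node has 1 child edge.

1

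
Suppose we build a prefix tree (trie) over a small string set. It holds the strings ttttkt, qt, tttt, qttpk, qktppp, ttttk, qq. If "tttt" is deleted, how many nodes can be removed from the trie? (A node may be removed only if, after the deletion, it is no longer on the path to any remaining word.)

0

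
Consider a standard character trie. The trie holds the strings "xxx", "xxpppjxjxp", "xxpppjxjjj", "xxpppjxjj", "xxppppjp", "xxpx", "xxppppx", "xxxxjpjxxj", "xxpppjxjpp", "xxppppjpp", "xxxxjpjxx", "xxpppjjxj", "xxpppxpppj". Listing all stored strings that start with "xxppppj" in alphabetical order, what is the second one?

DFS of the "xxppppj" subtree visits, in order: "xxppppjp", "xxppppjpp"
Position 2: xxppppjpp

xxppppjpp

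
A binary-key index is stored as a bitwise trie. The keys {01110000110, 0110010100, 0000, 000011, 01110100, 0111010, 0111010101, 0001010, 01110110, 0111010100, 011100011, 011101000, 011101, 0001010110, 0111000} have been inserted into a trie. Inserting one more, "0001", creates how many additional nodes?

"0001" is already a full path in the trie; only an end-marker is added.
No new nodes are needed: 0.

0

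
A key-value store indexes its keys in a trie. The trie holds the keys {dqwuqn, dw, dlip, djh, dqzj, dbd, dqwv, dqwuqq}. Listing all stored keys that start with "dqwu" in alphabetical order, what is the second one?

DFS of the "dqwu" subtree visits, in order: "dqwuqn", "dqwuqq"
The 2nd is dqwuqq.

dqwuqq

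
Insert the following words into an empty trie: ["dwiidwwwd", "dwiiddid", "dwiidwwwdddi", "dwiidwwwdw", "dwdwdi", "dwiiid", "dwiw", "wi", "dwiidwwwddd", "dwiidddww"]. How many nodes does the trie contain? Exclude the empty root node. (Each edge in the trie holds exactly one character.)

28

Trie structure (* marks end of a word):
(root)
├─ d
│  └─ w
│     ├─ d
│     │  └─ w
│     │     └─ d
│     │        └─ i *
│     └─ i
│        ├─ i
│        │  ├─ d
│        │  │  ├─ d
│        │  │  │  ├─ d
│        │  │  │  │  └─ w
│        │  │  │  │     └─ w *
│        │  │  │  └─ i
│        │  │  │     └─ d *
│        │  │  └─ w
│        │  │     └─ w
│        │  │        └─ w
│        │  │           └─ d *
│        │  │              ├─ d
│        │  │              │  └─ d *
│        │  │              │     └─ i *
│        │  │              └─ w *
│        │  └─ i
│        │     └─ d *
│        └─ w *
└─ w
   └─ i *
Counting every labelled node above: 28.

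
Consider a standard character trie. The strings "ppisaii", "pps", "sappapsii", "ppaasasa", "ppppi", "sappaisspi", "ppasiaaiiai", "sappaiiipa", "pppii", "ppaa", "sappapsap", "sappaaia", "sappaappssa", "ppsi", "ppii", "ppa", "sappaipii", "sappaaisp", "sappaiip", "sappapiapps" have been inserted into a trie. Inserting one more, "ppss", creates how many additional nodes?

1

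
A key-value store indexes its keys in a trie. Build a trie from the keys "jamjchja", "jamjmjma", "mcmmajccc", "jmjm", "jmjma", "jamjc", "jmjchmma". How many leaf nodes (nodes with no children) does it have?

5

Leaves are exactly the stored words that no other stored word extends.
Those words: "jamjchja", "jamjmjma", "jmjchmma", "jmjma", "mcmmajccc"
Leaf count: 5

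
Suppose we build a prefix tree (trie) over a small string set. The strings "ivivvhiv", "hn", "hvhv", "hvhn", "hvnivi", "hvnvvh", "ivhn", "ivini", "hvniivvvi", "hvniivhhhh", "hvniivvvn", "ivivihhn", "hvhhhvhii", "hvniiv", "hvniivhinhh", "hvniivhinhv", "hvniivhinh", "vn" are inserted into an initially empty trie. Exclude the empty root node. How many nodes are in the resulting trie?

52

Trace insertions, counting only characters that open a new branch:
  "ivivvhiv" → 8 new (i, v, i, v, v, h, i, v)
  "hn" → 2 new (h, n)
  "hvhv" → prefix "h" already present; 3 new (v, h, v)
  "hvhn" → prefix "hvh" already present; 1 new (n)
  "hvnivi" → prefix "hv" already present; 4 new (n, i, v, i)
  "hvnvvh" → prefix "hvn" already present; 3 new (v, v, h)
  "ivhn" → prefix "iv" already present; 2 new (h, n)
  "ivini" → prefix "ivi" already present; 2 new (n, i)
  "hvniivvvi" → prefix "hvni" already present; 5 new (i, v, v, v, i)
  "hvniivhhhh" → prefix "hvniiv" already present; 4 new (h, h, h, h)
  "hvniivvvn" → prefix "hvniivvv" already present; 1 new (n)
  "ivivihhn" → prefix "iviv" already present; 4 new (i, h, h, n)
  "hvhhhvhii" → prefix "hvh" already present; 6 new (h, h, v, h, i, i)
  "hvniiv" → prefix "hvniiv" already present; 0 new (none)
  "hvniivhinhh" → prefix "hvniivh" already present; 4 new (i, n, h, h)
  "hvniivhinhv" → prefix "hvniivhinh" already present; 1 new (v)
  "hvniivhinh" → prefix "hvniivhinh" already present; 0 new (none)
  "vn" → 2 new (v, n)
Total nodes = 8 + 2 + 3 + 1 + 4 + 3 + 2 + 2 + 5 + 4 + 1 + 4 + 6 + 0 + 4 + 1 + 0 + 2 = 52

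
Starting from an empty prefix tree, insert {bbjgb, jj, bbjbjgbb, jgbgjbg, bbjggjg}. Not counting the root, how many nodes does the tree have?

21

For each word, the new-node count is its length minus the longest prefix already in the trie:
  "bbjgb" → 5 new (b, b, j, g, b)
  "jj" → 2 new (j, j)
  "bbjbjgbb" → prefix "bbj" already present; 5 new (b, j, g, b, b)
  "jgbgjbg" → prefix "j" already present; 6 new (g, b, g, j, b, g)
  "bbjggjg" → prefix "bbjg" already present; 3 new (g, j, g)
Total nodes = 5 + 2 + 5 + 6 + 3 = 21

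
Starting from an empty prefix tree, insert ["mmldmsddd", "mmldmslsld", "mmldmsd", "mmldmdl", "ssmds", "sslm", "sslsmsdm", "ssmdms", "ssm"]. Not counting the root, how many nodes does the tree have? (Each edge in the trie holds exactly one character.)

Trace insertions, counting only characters that open a new branch:
  "mmldmsddd" → 9 new (m, m, l, d, m, s, d, d, d)
  "mmldmslsld" → prefix "mmldms" already present; 4 new (l, s, l, d)
  "mmldmsd" → prefix "mmldmsd" already present; 0 new (none)
  "mmldmdl" → prefix "mmldm" already present; 2 new (d, l)
  "ssmds" → 5 new (s, s, m, d, s)
  "sslm" → prefix "ss" already present; 2 new (l, m)
  "sslsmsdm" → prefix "ssl" already present; 5 new (s, m, s, d, m)
  "ssmdms" → prefix "ssmd" already present; 2 new (m, s)
  "ssm" → prefix "ssm" already present; 0 new (none)
Total nodes = 9 + 4 + 0 + 2 + 5 + 2 + 5 + 2 + 0 = 29

29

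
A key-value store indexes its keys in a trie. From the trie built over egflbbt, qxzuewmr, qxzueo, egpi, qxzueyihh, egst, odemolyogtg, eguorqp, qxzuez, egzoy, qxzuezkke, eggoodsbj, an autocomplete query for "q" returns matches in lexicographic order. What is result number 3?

qxzueyihh

Words with prefix "q", in lexicographic order: "qxzueo", "qxzuewmr", "qxzueyihh", "qxzuez", "qxzuezkke"
Position 3: qxzueyihh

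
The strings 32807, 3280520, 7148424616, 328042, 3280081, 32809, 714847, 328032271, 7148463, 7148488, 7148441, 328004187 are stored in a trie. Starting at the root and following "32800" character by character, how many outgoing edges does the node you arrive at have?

2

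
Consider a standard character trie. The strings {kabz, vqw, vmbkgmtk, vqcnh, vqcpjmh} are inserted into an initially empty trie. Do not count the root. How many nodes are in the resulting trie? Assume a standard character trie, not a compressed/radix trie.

21

Count nodes per top-level branch (shared prefixes stored once):
  'k'-branch (kabz): 4 nodes
  'v'-branch (vmbkgmtk, vqcnh, vqcpjmh, vqw): 17 nodes
Sum: 21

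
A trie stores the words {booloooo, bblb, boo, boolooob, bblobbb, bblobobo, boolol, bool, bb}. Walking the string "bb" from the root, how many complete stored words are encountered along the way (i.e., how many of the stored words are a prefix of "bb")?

1

Traverse "bb" character by character; count nodes along the way that are marked as word ends.
Prefixes of the query that are stored words: "bb"
Count: 1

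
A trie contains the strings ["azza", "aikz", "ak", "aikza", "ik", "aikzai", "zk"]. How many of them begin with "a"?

Traverse to the node for "a", then collect every word in that subtree.
Words under "a": aikz, aikza, aikzai, ak, azza
Count: 5

5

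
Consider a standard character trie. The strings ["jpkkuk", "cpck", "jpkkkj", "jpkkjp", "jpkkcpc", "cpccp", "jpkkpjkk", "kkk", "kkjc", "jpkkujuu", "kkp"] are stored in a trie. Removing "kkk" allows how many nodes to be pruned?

1

Walk "kkk" from the leaf back toward the root, removing each node that no remaining word uses.
The suffix "k" (1 node) is used only by "kkk"; the node for "kk" still has the child "j", so pruning stops there.
Nodes removed: 1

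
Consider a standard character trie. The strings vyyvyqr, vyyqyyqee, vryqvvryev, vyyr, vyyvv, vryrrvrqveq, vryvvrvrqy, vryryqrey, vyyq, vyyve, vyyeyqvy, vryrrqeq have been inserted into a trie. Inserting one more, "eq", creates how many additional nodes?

2

Nothing in the trie begins with "e"; the whole of "eq" is new.
2 − 0 = 2 new nodes.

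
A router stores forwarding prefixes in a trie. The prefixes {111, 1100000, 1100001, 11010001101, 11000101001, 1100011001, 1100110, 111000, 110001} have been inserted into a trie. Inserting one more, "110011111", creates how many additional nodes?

Walking "110011111" from the root, the first 6 characters ("110011") follow existing edges; "1" is the first miss.
So 9 − 6 = 3 new nodes.

3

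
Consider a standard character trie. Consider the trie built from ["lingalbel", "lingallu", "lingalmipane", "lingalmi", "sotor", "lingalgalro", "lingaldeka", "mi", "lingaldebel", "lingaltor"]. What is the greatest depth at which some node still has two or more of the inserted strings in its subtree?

Look for the deepest trie node that still has at least two words in its subtree.
"lingaldebel" and "lingaldeka" agree on "lingalde" (8 characters) before diverging; nothing deeper is shared.
Longest shared-prefix length: 8

8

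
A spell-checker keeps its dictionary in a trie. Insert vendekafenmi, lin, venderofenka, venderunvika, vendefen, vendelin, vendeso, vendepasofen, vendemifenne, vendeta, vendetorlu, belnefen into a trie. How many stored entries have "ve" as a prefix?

Traverse to the node for "ve", then collect every word in that subtree.
Words under "ve": vendefen, vendekafenmi, vendelin, vendemifenne, vendepasofen, venderofenka, venderunvika, vendeso, vendeta, vendetorlu
Count: 10

10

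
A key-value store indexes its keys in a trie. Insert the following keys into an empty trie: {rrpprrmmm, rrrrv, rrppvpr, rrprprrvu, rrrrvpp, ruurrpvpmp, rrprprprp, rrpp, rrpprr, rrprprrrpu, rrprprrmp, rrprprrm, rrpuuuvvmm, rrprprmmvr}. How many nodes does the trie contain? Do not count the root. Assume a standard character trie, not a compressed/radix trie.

For each word, the new-node count is its length minus the longest prefix already in the trie:
  "rrpprrmmm" → 9 new (r, r, p, p, r, r, m, m, m)
  "rrrrv" → prefix "rr" already present; 3 new (r, r, v)
  "rrppvpr" → prefix "rrpp" already present; 3 new (v, p, r)
  "rrprprrvu" → prefix "rrp" already present; 6 new (r, p, r, r, v, u)
  "rrrrvpp" → prefix "rrrrv" already present; 2 new (p, p)
  "ruurrpvpmp" → prefix "r" already present; 9 new (u, u, r, r, p, v, p, m, p)
  "rrprprprp" → prefix "rrprpr" already present; 3 new (p, r, p)
  "rrpp" → prefix "rrpp" already present; 0 new (none)
  "rrpprr" → prefix "rrpprr" already present; 0 new (none)
  "rrprprrrpu" → prefix "rrprprr" already present; 3 new (r, p, u)
  "rrprprrmp" → prefix "rrprprr" already present; 2 new (m, p)
  "rrprprrm" → prefix "rrprprrm" already present; 0 new (none)
  "rrpuuuvvmm" → prefix "rrp" already present; 7 new (u, u, u, v, v, m, m)
  "rrprprmmvr" → prefix "rrprpr" already present; 4 new (m, m, v, r)
Total nodes = 9 + 3 + 3 + 6 + 2 + 9 + 3 + 0 + 0 + 3 + 2 + 0 + 7 + 4 = 51

51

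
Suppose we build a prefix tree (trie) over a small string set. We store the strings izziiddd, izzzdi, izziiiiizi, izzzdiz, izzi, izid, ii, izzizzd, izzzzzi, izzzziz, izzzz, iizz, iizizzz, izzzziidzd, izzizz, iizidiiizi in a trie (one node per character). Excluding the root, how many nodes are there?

44

Insert word by word; a character creates a node only if that edge doesn't already exist:
  "izziiddd" → 8 new (i, z, z, i, i, d, d, d)
  "izzzdi" → prefix "izz" already present; 3 new (z, d, i)
  "izziiiiizi" → prefix "izzii" already present; 5 new (i, i, i, z, i)
  "izzzdiz" → prefix "izzzdi" already present; 1 new (z)
  "izzi" → prefix "izzi" already present; 0 new (none)
  "izid" → prefix "iz" already present; 2 new (i, d)
  "ii" → prefix "i" already present; 1 new (i)
  "izzizzd" → prefix "izzi" already present; 3 new (z, z, d)
  "izzzzzi" → prefix "izzz" already present; 3 new (z, z, i)
  "izzzziz" → prefix "izzzz" already present; 2 new (i, z)
  "izzzz" → prefix "izzzz" already present; 0 new (none)
  "iizz" → prefix "ii" already present; 2 new (z, z)
  "iizizzz" → prefix "iiz" already present; 4 new (i, z, z, z)
  "izzzziidzd" → prefix "izzzzi" already present; 4 new (i, d, z, d)
  "izzizz" → prefix "izzizz" already present; 0 new (none)
  "iizidiiizi" → prefix "iizi" already present; 6 new (d, i, i, i, z, i)
Total nodes = 8 + 3 + 5 + 1 + 0 + 2 + 1 + 3 + 3 + 2 + 0 + 2 + 4 + 4 + 0 + 6 = 44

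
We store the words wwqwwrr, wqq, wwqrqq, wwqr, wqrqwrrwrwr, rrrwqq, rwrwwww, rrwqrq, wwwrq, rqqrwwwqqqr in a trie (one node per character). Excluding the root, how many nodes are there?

50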